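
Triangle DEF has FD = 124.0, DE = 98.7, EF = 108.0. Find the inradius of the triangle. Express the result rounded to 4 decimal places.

Semiperimeter s = (108 + 124 + 98.7)/2 = 165.35.
Heron's formula: area = √(165.35·57.35·41.35·66.65) ≈ 5112.2.
Inradius = area/s = 5112.2/165.35 ≈ 30.917.

30.9174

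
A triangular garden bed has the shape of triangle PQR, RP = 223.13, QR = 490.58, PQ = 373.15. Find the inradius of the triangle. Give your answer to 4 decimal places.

Semiperimeter s = (490.58 + 223.13 + 373.15)/2 = 543.43.
Heron's formula: area = √(543.43·52.85·320.3·170.28) ≈ 39578.
Inradius = area/s = 39578/543.43 ≈ 72.83.

r ≈ 72.8301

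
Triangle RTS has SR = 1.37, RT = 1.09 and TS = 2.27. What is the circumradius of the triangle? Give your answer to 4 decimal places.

By the law of cosines, cos R = (SR² + RT² − TS²) / (2·SR·RT) ≈ -0.69909, so ∠R ≈ 134.35°.
Circumradius = TS/(2 sin R) ≈ 1.5873.

1.5873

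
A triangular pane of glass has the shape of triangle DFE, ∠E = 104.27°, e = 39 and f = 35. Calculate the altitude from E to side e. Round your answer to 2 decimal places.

h_E ≈ 9.24

Law of sines: sin F = f·sin E/e ≈ 0.86975.
Since e ≥ f, only the acute value applies: ∠F ≈ 60.43°.
Then ∠D = 180° − ∠E − ∠F ≈ 15.30°.
Law of sines gives d = e·sin D/sin E ≈ 10.619.
Area = ½·e·f·sin D ≈ 180.1.
The altitude from E has length 2·area/e ≈ 9.2361.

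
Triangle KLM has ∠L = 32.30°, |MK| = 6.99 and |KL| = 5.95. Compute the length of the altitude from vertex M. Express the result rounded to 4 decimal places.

Law of sines: sin M = |KL|·sin L/|MK| ≈ 0.45485.
Since |MK| ≥ |KL|, only the acute value applies: ∠M ≈ 27.06°.
Then ∠K = 180° − ∠L − ∠M ≈ 120.64°.
Law of sines gives |LM| = |MK|·sin K/sin L ≈ 11.254.
Area = ½·|MK|·|KL|·sin K ≈ 17.891.
The altitude from M has length 2·area/|KL| ≈ 6.0138.

h_M ≈ 6.0138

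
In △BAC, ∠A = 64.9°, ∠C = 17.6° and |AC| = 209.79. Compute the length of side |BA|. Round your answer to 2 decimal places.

The third angle is ∠B = 180° − ∠A − ∠C = 97.50°.
Law of sines: |BA| = |AC|·sin C/sin B ≈ 63.982.

63.98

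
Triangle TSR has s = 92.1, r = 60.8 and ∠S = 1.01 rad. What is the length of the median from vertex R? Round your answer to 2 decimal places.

Law of sines: sin R = r·sin S/s ≈ 0.55904.
Since s ≥ r, only the acute value applies: ∠R ≈ 0.593 rad.
Then ∠T = π − ∠S − ∠R ≈ 1.538 rad.
Law of sines gives t = s·sin T/sin S ≈ 108.7.
Median from R: ½√(2·t² + 2·s² − r²) ≈ 96.047.

m_R ≈ 96.05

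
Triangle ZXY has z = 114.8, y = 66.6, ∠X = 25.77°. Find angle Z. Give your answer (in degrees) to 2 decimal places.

By the law of cosines, x² = y² + z² − 2·y·z·cos X = 3844, so x ≈ 62.
Law of cosines again: cos Z = (x² + y² − z²)/(2·x·y) ≈ -0.59327, so ∠Z ≈ 126.39°.

∠Z ≈ 126.39°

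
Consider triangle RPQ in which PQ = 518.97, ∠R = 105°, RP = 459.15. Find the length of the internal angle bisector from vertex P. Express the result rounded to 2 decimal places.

Law of sines: sin Q = RP·sin R/PQ ≈ 0.85459.
Since PQ ≥ RP, only the acute value applies: ∠Q ≈ 58.71°.
Then ∠P = 180° − ∠R − ∠Q ≈ 16.29°.
Law of sines gives QR = PQ·sin P/sin R ≈ 150.67.
The bisector from P has length 2·RP·PQ·cos(∠P/2)/(RP+PQ) ≈ 482.32.

482.32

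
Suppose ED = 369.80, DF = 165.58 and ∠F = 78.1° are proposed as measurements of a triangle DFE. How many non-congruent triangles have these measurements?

DF·sin F = 165.58·sin(78.1°) ≈ 162.
Since ED ≥ DF, exactly one triangle exists.

1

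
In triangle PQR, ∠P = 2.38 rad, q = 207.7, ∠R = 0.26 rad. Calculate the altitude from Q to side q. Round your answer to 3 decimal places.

h_Q ≈ 76.633

The third angle is ∠Q = π − ∠R − ∠P = 0.502 rad.
Law of sines: p = q·sin P/sin Q ≈ 298.09.
Law of sines: r = q·sin R/sin Q ≈ 111.05.
Area = ½·q·p·sin R ≈ 7958.4.
The altitude from Q has length 2·area/q ≈ 76.633.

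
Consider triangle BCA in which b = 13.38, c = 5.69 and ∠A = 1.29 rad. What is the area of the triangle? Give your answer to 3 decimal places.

area ≈ 36.575

Area = ½·b·c·sin A ≈ 36.575.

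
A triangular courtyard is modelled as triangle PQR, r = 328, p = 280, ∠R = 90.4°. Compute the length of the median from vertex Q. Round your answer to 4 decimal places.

293.0206

Law of sines: sin P = p·sin R/r ≈ 0.85364.
Since r ≥ p, only the acute value applies: ∠P ≈ 58.61°.
Then ∠Q = 180° − ∠R − ∠P ≈ 30.99°.
Law of sines gives q = r·sin Q/sin R ≈ 168.89.
Median from Q: ½√(2·r² + 2·p² − q²) ≈ 293.02.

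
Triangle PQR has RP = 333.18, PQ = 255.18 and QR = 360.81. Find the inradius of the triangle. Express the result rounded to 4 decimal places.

r ≈ 86.2426

Semiperimeter s = (360.81 + 333.18 + 255.18)/2 = 474.59.
Heron's formula: area = √(474.59·113.78·141.41·219.41) ≈ 40929.
Inradius = area/s = 40929/474.59 ≈ 86.243.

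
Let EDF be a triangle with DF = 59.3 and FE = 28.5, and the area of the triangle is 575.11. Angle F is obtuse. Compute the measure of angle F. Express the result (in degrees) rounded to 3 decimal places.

137.111

From area = ½·DF·FE·sin F, we get sin F = 2·area/(DF·FE) ≈ 0.68058.
Taking the obtuse solution, ∠F ≈ 137.11°.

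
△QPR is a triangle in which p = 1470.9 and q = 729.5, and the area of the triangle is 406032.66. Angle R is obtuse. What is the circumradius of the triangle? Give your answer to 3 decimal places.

1337.513

From area = ½·q·p·sin R, we get sin R = 2·area/(q·p) ≈ 0.75680.
Taking the obtuse solution, ∠R ≈ 130.82°.
Law of cosines then gives r ≈ 2024.5.
Circumradius = r/(2 sin R) ≈ 1337.5.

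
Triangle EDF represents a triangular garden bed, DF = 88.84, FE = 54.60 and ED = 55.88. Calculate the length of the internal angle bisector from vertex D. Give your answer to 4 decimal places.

65.2514

By the law of cosines, cos D = (ED² + DF² − FE²) / (2·ED·DF) ≈ 0.80916, so ∠D ≈ 35.99°.
The bisector from D has length 2·ED·DF·cos(∠D/2)/(ED+DF) ≈ 65.251.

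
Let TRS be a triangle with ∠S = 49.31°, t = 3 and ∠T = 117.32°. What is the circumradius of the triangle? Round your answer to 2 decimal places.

The third angle is ∠R = 180° − ∠S − ∠T = 13.37°.
Law of sines: r = t·sin R/sin T ≈ 0.78081.
Law of sines: s = t·sin S/sin T ≈ 2.5603.
Circumradius = t/(2 sin T) ≈ 1.6883.

1.69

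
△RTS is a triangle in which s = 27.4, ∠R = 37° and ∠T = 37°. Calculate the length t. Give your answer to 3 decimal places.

The third angle is ∠S = 180° − ∠R − ∠T = 106.00°.
Law of sines: t = s·sin T/sin S ≈ 17.154.

17.154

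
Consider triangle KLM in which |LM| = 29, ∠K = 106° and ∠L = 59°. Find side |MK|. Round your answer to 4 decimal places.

The third angle is ∠M = 180° − ∠K − ∠L = 15.00°.
Law of sines: |MK| = |LM|·sin L/sin K ≈ 25.86.

25.8596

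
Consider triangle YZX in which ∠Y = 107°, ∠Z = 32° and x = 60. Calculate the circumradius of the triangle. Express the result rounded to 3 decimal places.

The third angle is ∠X = 180° − ∠Y − ∠Z = 41.00°.
Law of sines: y = x·sin Y/sin X ≈ 87.459.
Law of sines: z = x·sin Z/sin X ≈ 48.464.
Circumradius = x/(2 sin X) ≈ 45.728.

R ≈ 45.728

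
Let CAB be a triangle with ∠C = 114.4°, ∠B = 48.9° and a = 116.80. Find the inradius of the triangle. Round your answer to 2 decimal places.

The third angle is ∠A = 180° − ∠B − ∠C = 16.70°.
Law of sines: c = a·sin C/sin A ≈ 370.15.
Law of sines: b = a·sin B/sin A ≈ 306.29.
Area = ½·a·c·sin B ≈ 16290.
Semiperimeter s = (370.15+116.8+306.29)/2 = 396.62.
Inradius = area/s = 16290/396.62 ≈ 41.071.

r ≈ 41.07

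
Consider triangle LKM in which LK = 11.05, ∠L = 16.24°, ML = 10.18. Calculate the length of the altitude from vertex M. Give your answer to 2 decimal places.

By the law of cosines, KM² = ML² + LK² − 2·ML·LK·cos L = 9.7338, so KM ≈ 3.1199.
Area = ½·ML·LK·sin L ≈ 15.729.
The altitude from M has length 2·area/LK ≈ 2.847.

h_M ≈ 2.85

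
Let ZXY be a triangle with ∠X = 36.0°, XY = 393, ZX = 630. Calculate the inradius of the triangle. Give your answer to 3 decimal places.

By the law of cosines, YZ² = ZX² + XY² − 2·ZX·XY·cos X = 1.5074e+05, so YZ ≈ 388.25.
Area = ½·ZX·XY·sin X ≈ 72765.
Semiperimeter s = (393+388.25+630)/2 = 705.63.
Inradius = area/s = 72765/705.63 ≈ 103.12.

103.121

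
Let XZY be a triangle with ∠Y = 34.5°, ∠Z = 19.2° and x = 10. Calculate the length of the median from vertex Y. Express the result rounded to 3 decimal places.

6.781

The third angle is ∠X = 180° − ∠Z − ∠Y = 126.30°.
Law of sines: z = x·sin Z/sin X ≈ 4.0806.
Law of sines: y = x·sin Y/sin X ≈ 7.028.
Median from Y: ½√(2·x² + 2·z² − y²) ≈ 6.7807.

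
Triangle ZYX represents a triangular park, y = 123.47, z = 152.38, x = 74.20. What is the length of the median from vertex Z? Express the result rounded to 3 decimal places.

Median from Z: ½√(2·y² + 2·x² − z²) ≈ 67.604.

m_Z ≈ 67.604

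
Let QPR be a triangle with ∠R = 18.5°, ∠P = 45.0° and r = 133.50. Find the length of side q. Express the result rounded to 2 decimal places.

The third angle is ∠Q = 180° − ∠P − ∠R = 116.50°.
Law of sines: q = r·sin Q/sin R ≈ 376.53.

376.53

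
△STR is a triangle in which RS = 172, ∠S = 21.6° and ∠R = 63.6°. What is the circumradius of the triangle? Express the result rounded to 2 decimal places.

86.30

The third angle is ∠T = 180° − ∠R − ∠S = 94.80°.
Law of sines: TR = RS·sin S/sin T ≈ 63.54.
Law of sines: ST = RS·sin R/sin T ≈ 154.6.
Circumradius = RS/(2 sin T) ≈ 86.303.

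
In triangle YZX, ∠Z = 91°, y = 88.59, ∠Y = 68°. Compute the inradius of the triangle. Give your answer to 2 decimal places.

The third angle is ∠X = 180° − ∠Y − ∠Z = 21.00°.
Law of sines: z = y·sin Z/sin Y ≈ 95.533.
Law of sines: x = y·sin X/sin Y ≈ 34.241.
Area = ½·y·z·sin X ≈ 1516.5.
Semiperimeter s = (88.59+95.533+34.241)/2 = 109.18.
Inradius = area/s = 1516.5/109.18 ≈ 13.889.

r ≈ 13.89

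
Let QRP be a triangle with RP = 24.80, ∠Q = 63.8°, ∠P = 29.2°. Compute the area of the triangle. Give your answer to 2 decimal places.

The third angle is ∠R = 180° − ∠P − ∠Q = 87.00°.
Law of sines: PQ = RP·sin R/sin Q ≈ 27.602.
Law of sines: QR = RP·sin P/sin Q ≈ 13.484.
Area = ½·RP·PQ·sin P ≈ 166.98.

area ≈ 166.98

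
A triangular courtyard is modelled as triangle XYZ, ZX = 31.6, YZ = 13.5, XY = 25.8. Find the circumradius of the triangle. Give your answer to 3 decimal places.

16.183

By the law of cosines, cos X = (ZX² + XY² − YZ²) / (2·ZX·XY) ≈ 0.90886, so ∠X ≈ 24.65°.
Circumradius = YZ/(2 sin X) ≈ 16.183.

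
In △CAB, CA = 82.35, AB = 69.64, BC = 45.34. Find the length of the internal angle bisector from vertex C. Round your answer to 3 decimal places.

By the law of cosines, cos C = (BC² + CA² − AB²) / (2·BC·CA) ≈ 0.53398, so ∠C ≈ 1.007 rad.
The bisector from C has length 2·BC·CA·cos(∠C/2)/(BC+CA) ≈ 51.217.

51.217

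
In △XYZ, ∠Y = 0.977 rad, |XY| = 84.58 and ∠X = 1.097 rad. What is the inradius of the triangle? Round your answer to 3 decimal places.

The third angle is ∠Z = π − ∠X − ∠Y = 1.068 rad.
Law of sines: |YZ| = |XY|·sin X/sin Z ≈ 85.912.
Law of sines: |ZX| = |XY|·sin Y/sin Z ≈ 80.021.
Area = ½·|XY|·|YZ|·sin Y ≈ 3011.3.
Semiperimeter s = (85.912+80.021+84.58)/2 = 125.26.
Inradius = area/s = 3011.3/125.26 ≈ 24.041.

r ≈ 24.041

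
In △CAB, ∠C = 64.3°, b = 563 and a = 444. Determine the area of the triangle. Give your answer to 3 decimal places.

Area = ½·a·b·sin C ≈ 1.1262e+05.

area ≈ 112622.013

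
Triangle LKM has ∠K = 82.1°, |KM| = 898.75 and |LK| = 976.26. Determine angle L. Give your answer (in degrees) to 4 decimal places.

46.2322

By the law of cosines, |ML|² = |LK|² + |KM|² − 2·|LK|·|KM|·cos K = 1.5196e+06, so |ML| ≈ 1232.7.
Law of cosines again: cos L = (|ML|² + |LK|² − |KM|²)/(2·|ML|·|LK|) ≈ 0.69174, so ∠L ≈ 46.23°.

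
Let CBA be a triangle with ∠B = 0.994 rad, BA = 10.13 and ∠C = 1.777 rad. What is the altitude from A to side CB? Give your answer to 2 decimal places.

The third angle is ∠A = π − ∠C − ∠B = 0.371 rad.
Law of sines: AC = BA·sin B/sin C ≈ 8.6749.
Law of sines: CB = BA·sin A/sin C ≈ 3.7482.
Area = ½·BA·AC·sin A ≈ 15.913.
The altitude from A has length 2·area/CB ≈ 8.4911.

h_A ≈ 8.49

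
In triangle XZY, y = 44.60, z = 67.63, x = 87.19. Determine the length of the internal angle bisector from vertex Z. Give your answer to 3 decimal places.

By the law of cosines, cos Z = (y² + x² − z²) / (2·y·x) ≈ 0.64513, so ∠Z ≈ 49.82°.
The bisector from Z has length 2·y·x·cos(∠Z/2)/(y+x) ≈ 53.522.

53.522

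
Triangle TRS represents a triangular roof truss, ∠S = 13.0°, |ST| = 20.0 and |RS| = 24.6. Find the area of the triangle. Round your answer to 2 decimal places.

area ≈ 55.34

Area = ½·|RS|·|ST|·sin S ≈ 55.338.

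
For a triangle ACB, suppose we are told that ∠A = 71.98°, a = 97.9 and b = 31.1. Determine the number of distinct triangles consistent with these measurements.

b·sin A = 31.1·sin(71.98°) ≈ 29.57.
Since a ≥ b, exactly one triangle exists.

1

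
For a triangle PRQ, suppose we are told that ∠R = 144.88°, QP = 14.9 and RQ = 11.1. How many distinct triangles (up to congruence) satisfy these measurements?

1

RQ·sin R = 11.1·sin(144.88°) ≈ 6.386.
Since ∠R is not acute, a triangle exists only if QP > RQ; here QP > RQ, so there is exactly one triangle.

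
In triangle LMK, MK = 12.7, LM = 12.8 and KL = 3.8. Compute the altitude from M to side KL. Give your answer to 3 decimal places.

12.603

Semiperimeter s = (12.7 + 3.8 + 12.8)/2 = 14.65.
Heron's formula: area = √(14.65·1.95·10.85·1.85) ≈ 23.946.
The altitude from M has length 2·area/KL ≈ 12.603.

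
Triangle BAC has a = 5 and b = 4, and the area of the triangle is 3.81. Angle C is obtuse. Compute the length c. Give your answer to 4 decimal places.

From area = ½·b·a·sin C, we get sin C = 2·area/(b·a) ≈ 0.38100.
Taking the obtuse solution, ∠C ≈ 157.60°.
Law of cosines then gives c ≈ 8.8308.

8.8308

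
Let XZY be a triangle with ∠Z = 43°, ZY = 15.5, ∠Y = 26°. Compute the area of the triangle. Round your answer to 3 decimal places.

38.469

The third angle is ∠X = 180° − ∠Z − ∠Y = 111.00°.
Law of sines: YX = ZY·sin Z/sin X ≈ 11.323.
Law of sines: XZ = ZY·sin Y/sin X ≈ 7.2782.
Area = ½·ZY·YX·sin Y ≈ 38.469.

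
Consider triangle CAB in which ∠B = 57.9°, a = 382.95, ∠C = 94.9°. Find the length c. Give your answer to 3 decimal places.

834.724

The third angle is ∠A = 180° − ∠B − ∠C = 27.20°.
Law of sines: c = a·sin C/sin A ≈ 834.72.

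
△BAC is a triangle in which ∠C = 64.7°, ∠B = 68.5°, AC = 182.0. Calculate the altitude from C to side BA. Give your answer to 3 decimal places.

132.672

The third angle is ∠A = 180° − ∠C − ∠B = 46.80°.
Law of sines: CB = AC·sin A/sin B ≈ 142.59.
Law of sines: BA = AC·sin C/sin B ≈ 176.85.
Area = ½·AC·CB·sin C ≈ 11731.
The altitude from C has length 2·area/BA ≈ 132.67.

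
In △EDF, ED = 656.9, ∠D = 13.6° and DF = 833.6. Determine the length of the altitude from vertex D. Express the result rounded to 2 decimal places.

By the law of cosines, FE² = ED² + DF² − 2·ED·DF·cos D = 61931, so FE ≈ 248.86.
Area = ½·ED·DF·sin D ≈ 64381.
The altitude from D has length 2·area/FE ≈ 517.41.

h_D ≈ 517.41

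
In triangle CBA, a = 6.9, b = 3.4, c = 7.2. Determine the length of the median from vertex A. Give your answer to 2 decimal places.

Median from A: ½√(2·c² + 2·b² − a²) ≈ 4.4494.

m_A ≈ 4.45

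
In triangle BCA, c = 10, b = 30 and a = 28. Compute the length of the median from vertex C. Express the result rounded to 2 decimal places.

28.58

Median from C: ½√(2·a² + 2·b² − c²) ≈ 28.583.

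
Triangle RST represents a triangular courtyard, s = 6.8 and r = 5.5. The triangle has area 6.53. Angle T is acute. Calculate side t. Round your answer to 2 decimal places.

From area = ½·r·s·sin T, we get sin T = 2·area/(r·s) ≈ 0.34920.
Taking the acute solution, ∠T ≈ 20.44°.
Law of cosines then gives t ≈ 2.5296.

2.53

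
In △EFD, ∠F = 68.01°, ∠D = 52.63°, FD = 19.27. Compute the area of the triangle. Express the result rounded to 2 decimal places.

159.02

The third angle is ∠E = 180° − ∠F − ∠D = 59.36°.
Law of sines: DE = FD·sin F/sin E ≈ 20.768.
Law of sines: EF = FD·sin D/sin E ≈ 17.8.
Area = ½·FD·DE·sin D ≈ 159.02.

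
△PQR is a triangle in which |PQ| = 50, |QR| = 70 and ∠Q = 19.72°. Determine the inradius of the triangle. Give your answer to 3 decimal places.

By the law of cosines, |RP|² = |PQ|² + |QR|² − 2·|PQ|·|QR|·cos Q = 810.53, so |RP| ≈ 28.47.
Area = ½·|PQ|·|QR|·sin Q ≈ 590.49.
Semiperimeter s = (70+28.47+50)/2 = 74.235.
Inradius = area/s = 590.49/74.235 ≈ 7.9544.

7.954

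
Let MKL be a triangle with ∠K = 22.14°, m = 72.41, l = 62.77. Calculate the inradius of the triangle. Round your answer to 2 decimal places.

10.52

By the law of cosines, k² = l² + m² − 2·l·m·cos K = 763.2, so k ≈ 27.626.
Area = ½·l·m·sin K ≈ 856.47.
Semiperimeter s = (72.41+27.626+62.77)/2 = 81.403.
Inradius = area/s = 856.47/81.403 ≈ 10.521.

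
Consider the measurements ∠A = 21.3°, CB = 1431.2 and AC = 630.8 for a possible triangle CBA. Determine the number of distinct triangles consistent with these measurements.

1

AC·sin A = 630.8·sin(21.3°) ≈ 229.1.
Since CB ≥ AC, exactly one triangle exists.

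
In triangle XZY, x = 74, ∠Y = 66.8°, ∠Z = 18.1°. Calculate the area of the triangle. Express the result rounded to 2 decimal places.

784.95

The third angle is ∠X = 180° − ∠Z − ∠Y = 95.10°.
Law of sines: z = x·sin Z/sin X ≈ 23.081.
Law of sines: y = x·sin Y/sin X ≈ 68.286.
Area = ½·x·z·sin Y ≈ 784.95.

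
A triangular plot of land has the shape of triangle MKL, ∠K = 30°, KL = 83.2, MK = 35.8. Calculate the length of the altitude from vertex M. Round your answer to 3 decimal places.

17.900

By the law of cosines, LM² = MK² + KL² − 2·MK·KL·cos K = 3044.9, so LM ≈ 55.18.
Area = ½·MK·KL·sin K ≈ 744.64.
The altitude from M has length 2·area/KL ≈ 17.9.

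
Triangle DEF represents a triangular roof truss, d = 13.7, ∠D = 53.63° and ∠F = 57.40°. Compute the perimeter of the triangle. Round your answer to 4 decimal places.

43.9148

The third angle is ∠E = 180° − ∠F − ∠D = 68.97°.
Law of sines: e = d·sin E/sin D ≈ 15.881.
Law of sines: f = d·sin F/sin D ≈ 14.334.
Semiperimeter s = (13.7+15.881+14.334)/2 = 21.957.
Perimeter = 13.7 + 15.881 + 14.334 = 43.915.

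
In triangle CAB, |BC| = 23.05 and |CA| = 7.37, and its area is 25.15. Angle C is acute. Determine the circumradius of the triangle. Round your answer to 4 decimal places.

27.2861

From area = ½·|BC|·|CA|·sin C, we get sin C = 2·area/(|BC|·|CA|) ≈ 0.29609.
Taking the acute solution, ∠C ≈ 17.22°.
Law of cosines then gives |AB| ≈ 16.159.
Circumradius = |AB|/(2 sin C) ≈ 27.286.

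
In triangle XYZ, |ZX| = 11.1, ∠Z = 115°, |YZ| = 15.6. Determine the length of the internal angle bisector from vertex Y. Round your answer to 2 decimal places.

By the law of cosines, |XY|² = |YZ|² + |ZX|² − 2·|YZ|·|ZX|·cos Z = 512.93, so |XY| ≈ 22.648.
Law of cosines again: cos Y = (|XY|² + |YZ|² − |ZX|²)/(2·|XY|·|YZ|) ≈ 0.89593, so ∠Y ≈ 26.37°.
The bisector from Y has length 2·|XY|·|YZ|·cos(∠Y/2)/(|XY|+|YZ|) ≈ 17.988.

17.99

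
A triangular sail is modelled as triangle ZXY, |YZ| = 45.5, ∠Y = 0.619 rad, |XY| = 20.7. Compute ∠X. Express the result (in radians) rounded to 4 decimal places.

∠X ≈ 2.1255 rad

By the law of cosines, |ZX|² = |XY|² + |YZ|² − 2·|XY|·|YZ|·cos Y = 964.54, so |ZX| ≈ 31.057.
Law of cosines again: cos X = (|ZX|² + |XY|² − |YZ|²)/(2·|ZX|·|XY|) ≈ -0.52670, so ∠X ≈ 2.126 rad.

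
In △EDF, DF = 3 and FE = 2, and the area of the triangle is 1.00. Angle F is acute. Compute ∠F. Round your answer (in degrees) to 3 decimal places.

19.471

From area = ½·DF·FE·sin F, we get sin F = 2·area/(DF·FE) ≈ 0.33333.
Taking the acute solution, ∠F ≈ 19.47°.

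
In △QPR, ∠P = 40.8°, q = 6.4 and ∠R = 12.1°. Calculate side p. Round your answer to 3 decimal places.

5.243

The third angle is ∠Q = 180° − ∠P − ∠R = 127.10°.
Law of sines: p = q·sin P/sin Q ≈ 5.2432.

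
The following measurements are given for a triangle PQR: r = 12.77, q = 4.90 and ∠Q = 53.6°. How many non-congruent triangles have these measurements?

r·sin Q = 12.77·sin(53.6°) ≈ 10.28.
Since q = 4.90 < 10.28 = r sin Q, no triangle exists.

0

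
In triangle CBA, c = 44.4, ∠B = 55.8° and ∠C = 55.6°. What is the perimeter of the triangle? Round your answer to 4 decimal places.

139.0067

The third angle is ∠A = 180° − ∠C − ∠B = 68.60°.
Law of sines: b = c·sin B/sin C ≈ 44.506.
Law of sines: a = c·sin A/sin C ≈ 50.101.
Semiperimeter s = (44.4+44.506+50.101)/2 = 69.503.
Perimeter = 44.4 + 44.506 + 50.101 = 139.01.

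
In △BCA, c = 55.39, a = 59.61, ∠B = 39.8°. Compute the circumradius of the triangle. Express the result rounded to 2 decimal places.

R ≈ 30.73

By the law of cosines, b² = c² + a² − 2·c·a·cos B = 1548, so b ≈ 39.344.
Area = ½·c·a·sin B ≈ 1056.8.
Circumradius = b/(2 sin B) ≈ 30.732.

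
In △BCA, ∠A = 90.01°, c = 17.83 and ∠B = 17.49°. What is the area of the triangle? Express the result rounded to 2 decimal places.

area ≈ 50.09

The third angle is ∠C = 180° − ∠A − ∠B = 72.50°.
Law of sines: b = c·sin B/sin C ≈ 5.6187.
Law of sines: a = c·sin A/sin C ≈ 18.695.
Area = ½·c·b·sin A ≈ 50.09.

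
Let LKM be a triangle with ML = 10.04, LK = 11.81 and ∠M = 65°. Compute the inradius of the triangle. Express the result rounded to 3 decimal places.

Law of sines: sin K = ML·sin M/LK ≈ 0.77048.
Since LK ≥ ML, only the acute value applies: ∠K ≈ 50.40°.
Then ∠L = 180° − ∠M − ∠K ≈ 64.60°.
Law of sines gives KM = LK·sin L/sin M ≈ 11.772.
Area = ½·LK·ML·sin L ≈ 53.557.
Semiperimeter s = (11.772+10.04+11.81)/2 = 16.811.
Inradius = area/s = 53.557/16.811 ≈ 3.1859.

3.186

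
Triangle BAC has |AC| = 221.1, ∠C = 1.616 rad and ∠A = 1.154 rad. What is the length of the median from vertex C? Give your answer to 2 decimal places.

The third angle is ∠B = π − ∠A − ∠C = 0.372 rad.
Law of sines: |CB| = |AC|·sin A/sin B ≈ 556.79.
Law of sines: |BA| = |AC|·sin C/sin B ≈ 608.3.
Median from C: ½√(2·|AC|² + 2·|CB|² − |BA|²) ≈ 294.86.

m_C ≈ 294.86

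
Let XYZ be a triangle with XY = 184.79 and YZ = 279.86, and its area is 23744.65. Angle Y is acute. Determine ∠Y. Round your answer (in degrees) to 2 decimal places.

From area = ½·XY·YZ·sin Y, we get sin Y = 2·area/(XY·YZ) ≈ 0.91828.
Taking the acute solution, ∠Y ≈ 66.68°.

66.68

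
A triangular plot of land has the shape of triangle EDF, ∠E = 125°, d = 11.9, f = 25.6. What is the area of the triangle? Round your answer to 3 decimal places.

Area = ½·d·f·sin E ≈ 124.77.

124.773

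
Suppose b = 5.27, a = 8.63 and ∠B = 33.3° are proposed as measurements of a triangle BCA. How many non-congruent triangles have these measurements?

a·sin B = 8.63·sin(33.3°) ≈ 4.738.
Since a sin B < b < a (4.738 < 5.27 < 8.63), two triangles exist.

2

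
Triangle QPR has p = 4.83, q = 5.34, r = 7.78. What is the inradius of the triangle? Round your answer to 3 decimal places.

Semiperimeter s = (5.34 + 4.83 + 7.78)/2 = 8.975.
Heron's formula: area = √(8.975·3.635·4.145·1.195) ≈ 12.712.
Inradius = area/s = 12.712/8.975 ≈ 1.4164.

1.416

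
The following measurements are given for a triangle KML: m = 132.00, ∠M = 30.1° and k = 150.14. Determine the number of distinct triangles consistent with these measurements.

2

k·sin M = 150.14·sin(30.1°) ≈ 75.3.
Since k sin M < m < k (75.3 < 132.00 < 150.14), two triangles exist.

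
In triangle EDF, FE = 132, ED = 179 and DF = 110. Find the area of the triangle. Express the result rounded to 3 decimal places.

7232.679

Semiperimeter s = (110 + 132 + 179)/2 = 210.5.
Heron's formula: area = √(210.5·100.5·78.5·31.5) ≈ 7232.7.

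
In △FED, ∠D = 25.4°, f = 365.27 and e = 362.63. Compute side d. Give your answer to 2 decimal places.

160.05

By the law of cosines, d² = f² + e² − 2·f·e·cos D = 25615, so d ≈ 160.05.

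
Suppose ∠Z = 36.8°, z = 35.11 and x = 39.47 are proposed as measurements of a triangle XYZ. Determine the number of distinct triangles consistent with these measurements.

2

x·sin Z = 39.47·sin(36.8°) ≈ 23.64.
Since x sin Z < z < x (23.64 < 35.11 < 39.47), two triangles exist.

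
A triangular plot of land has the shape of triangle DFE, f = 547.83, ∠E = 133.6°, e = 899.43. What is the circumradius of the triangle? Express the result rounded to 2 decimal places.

Law of sines: sin F = f·sin E/e ≈ 0.44108.
Since e ≥ f, only the acute value applies: ∠F ≈ 26.17°.
Then ∠D = 180° − ∠E − ∠F ≈ 20.23°.
Law of sines gives d = e·sin D/sin E ≈ 429.41.
Circumradius = e/(2 sin E) ≈ 621.01.

621.01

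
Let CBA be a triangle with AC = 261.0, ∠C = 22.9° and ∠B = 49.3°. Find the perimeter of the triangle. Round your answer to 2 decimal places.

perimeter ≈ 722.75

The third angle is ∠A = 180° − ∠C − ∠B = 107.80°.
Law of sines: BA = AC·sin C/sin B ≈ 133.96.
Law of sines: CB = AC·sin A/sin B ≈ 327.79.
Semiperimeter s = (133.96+261+327.79)/2 = 361.37.
Perimeter = 133.96 + 261 + 327.79 = 722.75.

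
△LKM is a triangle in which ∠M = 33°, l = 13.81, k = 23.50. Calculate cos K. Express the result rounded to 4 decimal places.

cos K ≈ -0.4186

By the law of cosines, m² = l² + k² − 2·l·k·cos M = 198.61, so m ≈ 14.093.
Law of cosines again: cos K = (m² + l² − k²)/(2·m·l) ≈ -0.41856, so ∠K ≈ 114.74°.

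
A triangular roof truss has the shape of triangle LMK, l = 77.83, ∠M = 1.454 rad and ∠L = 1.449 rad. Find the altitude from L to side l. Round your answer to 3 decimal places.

18.405

The third angle is ∠K = π − ∠L − ∠M = 0.239 rad.
Law of sines: m = l·sin M/sin L ≈ 77.877.
Law of sines: k = l·sin K/sin L ≈ 18.531.
Area = ½·l·m·sin K ≈ 716.23.
The altitude from L has length 2·area/l ≈ 18.405.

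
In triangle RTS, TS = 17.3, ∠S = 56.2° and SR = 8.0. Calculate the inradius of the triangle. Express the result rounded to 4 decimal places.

r ≈ 2.8920

By the law of cosines, RT² = TS² + SR² − 2·TS·SR·cos S = 209.31, so RT ≈ 14.467.
Area = ½·TS·SR·sin S ≈ 57.504.
Semiperimeter s = (17.3+8+14.467)/2 = 19.884.
Inradius = area/s = 57.504/19.884 ≈ 2.892.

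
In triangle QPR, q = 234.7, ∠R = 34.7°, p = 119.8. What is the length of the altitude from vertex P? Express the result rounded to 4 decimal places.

h_P ≈ 133.6099

By the law of cosines, r² = q² + p² − 2·q·p·cos R = 23204, so r ≈ 152.33.
Area = ½·q·p·sin R ≈ 8003.2.
The altitude from P has length 2·area/p ≈ 133.61.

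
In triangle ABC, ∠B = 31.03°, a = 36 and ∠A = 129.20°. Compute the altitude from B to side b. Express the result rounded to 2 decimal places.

h_B ≈ 12.18

The third angle is ∠C = 180° − ∠A − ∠B = 19.77°.
Law of sines: b = a·sin B/sin A ≈ 23.947.
Law of sines: c = a·sin C/sin A ≈ 15.713.
Area = ½·a·b·sin C ≈ 145.8.
The altitude from B has length 2·area/b ≈ 12.177.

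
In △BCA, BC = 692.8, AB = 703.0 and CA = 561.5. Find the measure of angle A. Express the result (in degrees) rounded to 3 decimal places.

By the law of cosines, cos A = (CA² + AB² − BC²) / (2·CA·AB) ≈ 0.41739, so ∠A ≈ 65.33°.

65.330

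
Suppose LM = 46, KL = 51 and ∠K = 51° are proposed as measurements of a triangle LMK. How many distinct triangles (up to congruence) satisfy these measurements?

KL·sin K = 51·sin(51°) ≈ 39.63.
Since KL sin K < LM < KL (39.63 < 46 < 51), two triangles exist.

2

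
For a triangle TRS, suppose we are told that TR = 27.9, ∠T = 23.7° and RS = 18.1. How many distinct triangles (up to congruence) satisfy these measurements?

2

TR·sin T = 27.9·sin(23.7°) ≈ 11.21.
Since TR sin T < RS < TR (11.21 < 18.1 < 27.9), two triangles exist.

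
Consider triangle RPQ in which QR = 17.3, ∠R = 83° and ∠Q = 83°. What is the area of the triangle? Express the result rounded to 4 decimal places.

The third angle is ∠P = 180° − ∠Q − ∠R = 14.00°.
Law of sines: PQ = QR·sin R/sin P ≈ 70.978.
Law of sines: RP = QR·sin Q/sin P ≈ 70.978.
Area = ½·QR·PQ·sin Q ≈ 609.38.

area ≈ 609.3804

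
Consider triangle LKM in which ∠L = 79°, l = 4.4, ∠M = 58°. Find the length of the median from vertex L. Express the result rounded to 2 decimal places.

The third angle is ∠K = 180° − ∠M − ∠L = 43.00°.
Law of sines: k = l·sin K/sin L ≈ 3.057.
Law of sines: m = l·sin M/sin L ≈ 3.8013.
Median from L: ½√(2·k² + 2·m² − l²) ≈ 2.6565.

2.66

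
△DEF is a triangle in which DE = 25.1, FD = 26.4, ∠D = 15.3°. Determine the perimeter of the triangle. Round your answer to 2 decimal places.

perimeter ≈ 58.48

By the law of cosines, EF² = FD² + DE² − 2·FD·DE·cos D = 48.661, so EF ≈ 6.9758.
Semiperimeter s = (6.9758+26.4+25.1)/2 = 29.238.
Perimeter = 6.9758 + 26.4 + 25.1 = 58.476.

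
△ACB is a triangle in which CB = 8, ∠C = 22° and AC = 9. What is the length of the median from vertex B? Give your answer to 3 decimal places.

4.182

By the law of cosines, BA² = AC² + CB² − 2·AC·CB·cos C = 11.486, so BA ≈ 3.389.
Median from B: ½√(2·CB² + 2·BA² − AC²) ≈ 4.1824.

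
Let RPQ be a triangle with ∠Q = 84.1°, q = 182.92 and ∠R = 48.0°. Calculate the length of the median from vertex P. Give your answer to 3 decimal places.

The third angle is ∠P = 180° − ∠Q − ∠R = 47.90°.
Law of sines: r = q·sin R/sin Q ≈ 136.66.
Law of sines: p = q·sin P/sin Q ≈ 136.44.
Median from P: ½√(2·q² + 2·r² − p²) ≈ 146.33.

146.334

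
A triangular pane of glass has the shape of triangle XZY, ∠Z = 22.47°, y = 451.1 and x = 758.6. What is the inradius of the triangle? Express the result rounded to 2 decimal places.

r ≈ 82.13

By the law of cosines, z² = y² + x² − 2·y·x·cos Z = 1.4652e+05, so z ≈ 382.78.
Area = ½·y·x·sin Z ≈ 65395.
Semiperimeter s = (758.6+382.78+451.1)/2 = 796.24.
Inradius = area/s = 65395/796.24 ≈ 82.13.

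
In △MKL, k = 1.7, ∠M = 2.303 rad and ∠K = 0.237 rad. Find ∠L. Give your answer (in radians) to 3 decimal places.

The third angle is ∠L = π − ∠M − ∠K = 0.602 rad.

0.602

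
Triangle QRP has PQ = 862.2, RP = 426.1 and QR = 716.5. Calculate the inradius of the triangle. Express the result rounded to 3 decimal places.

r ≈ 151.805

Semiperimeter s = (426.1 + 862.2 + 716.5)/2 = 1002.4.
Heron's formula: area = √(1002.4·576.3·140.2·285.9) ≈ 1.5217e+05.
Inradius = area/s = 1.5217e+05/1002.4 ≈ 151.8.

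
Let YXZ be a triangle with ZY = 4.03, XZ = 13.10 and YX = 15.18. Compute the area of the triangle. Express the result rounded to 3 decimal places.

Semiperimeter s = (13.1 + 4.03 + 15.18)/2 = 16.155.
Heron's formula: area = √(16.155·3.055·12.125·0.975) ≈ 24.155.

24.155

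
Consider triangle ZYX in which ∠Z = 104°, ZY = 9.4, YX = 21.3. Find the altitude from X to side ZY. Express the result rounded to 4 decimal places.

h_X ≈ 16.4701

Law of sines: sin X = ZY·sin Z/YX ≈ 0.42821.
Since YX ≥ ZY, only the acute value applies: ∠X ≈ 25.35°.
Then ∠Y = 180° − ∠Z − ∠X ≈ 50.65°.
Law of sines gives XZ = YX·sin Y/sin Z ≈ 16.974.
Area = ½·YX·ZY·sin Y ≈ 77.41.
The altitude from X has length 2·area/ZY ≈ 16.47.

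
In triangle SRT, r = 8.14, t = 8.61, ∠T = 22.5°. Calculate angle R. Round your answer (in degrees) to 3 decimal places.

Law of sines: sin R = r·sin T/t ≈ 0.36179.
Since t ≥ r, only the acute value applies: ∠R ≈ 21.21°.
Then ∠S = 180° − ∠T − ∠R ≈ 136.29°.

21.210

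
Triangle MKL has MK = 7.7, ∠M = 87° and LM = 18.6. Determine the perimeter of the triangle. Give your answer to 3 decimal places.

By the law of cosines, KL² = LM² + MK² − 2·LM·MK·cos M = 390.26, so KL ≈ 19.755.
Semiperimeter s = (19.755+18.6+7.7)/2 = 23.027.
Perimeter = 19.755 + 18.6 + 7.7 = 46.055.

perimeter ≈ 46.055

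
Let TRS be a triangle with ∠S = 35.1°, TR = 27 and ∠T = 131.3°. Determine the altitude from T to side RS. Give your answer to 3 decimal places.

6.349

The third angle is ∠R = 180° − ∠S − ∠T = 13.60°.
Law of sines: RS = TR·sin T/sin S ≈ 35.276.
Law of sines: ST = TR·sin R/sin S ≈ 11.041.
Area = ½·TR·RS·sin R ≈ 111.98.
The altitude from T has length 2·area/RS ≈ 6.3488.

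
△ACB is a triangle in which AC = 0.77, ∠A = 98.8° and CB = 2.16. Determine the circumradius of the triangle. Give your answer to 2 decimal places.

R ≈ 1.09

Law of sines: sin B = AC·sin A/CB ≈ 0.35229.
Since CB ≥ AC, only the acute value applies: ∠B ≈ 20.63°.
Then ∠C = 180° − ∠A − ∠B ≈ 60.57°.
Law of sines gives BA = CB·sin C/sin A ≈ 1.9037.
Circumradius = CB/(2 sin A) ≈ 1.0929.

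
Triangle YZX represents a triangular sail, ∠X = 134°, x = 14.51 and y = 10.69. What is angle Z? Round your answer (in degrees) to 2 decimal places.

Law of sines: sin Y = y·sin X/x ≈ 0.52996.
Since x ≥ y, only the acute value applies: ∠Y ≈ 32.00°.
Then ∠Z = 180° − ∠X − ∠Y ≈ 14.00°.

∠Z ≈ 14.00°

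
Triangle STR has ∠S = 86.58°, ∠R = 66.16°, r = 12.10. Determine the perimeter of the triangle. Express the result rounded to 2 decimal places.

perimeter ≈ 31.36

The third angle is ∠T = 180° − ∠R − ∠S = 27.26°.
Law of sines: s = r·sin S/sin R ≈ 13.205.
Law of sines: t = r·sin T/sin R ≈ 6.0591.
Semiperimeter p = (13.205+6.0591+12.1)/2 = 15.682.
Perimeter = 13.205 + 6.0591 + 12.1 = 31.364.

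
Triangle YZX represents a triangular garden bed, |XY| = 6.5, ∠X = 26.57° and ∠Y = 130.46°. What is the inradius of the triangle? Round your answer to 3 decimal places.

The third angle is ∠Z = 180° − ∠X − ∠Y = 22.97°.
Law of sines: |ZX| = |XY|·sin Y/sin Z ≈ 12.673.
Law of sines: |YZ| = |XY|·sin X/sin Z ≈ 7.4501.
Area = ½·|XY|·|ZX|·sin X ≈ 18.423.
Semiperimeter s = (12.673+6.5+7.4501)/2 = 13.311.
Inradius = area/s = 18.423/13.311 ≈ 1.384.

r ≈ 1.384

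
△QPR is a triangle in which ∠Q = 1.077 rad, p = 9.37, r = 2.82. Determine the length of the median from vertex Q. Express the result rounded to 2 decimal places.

m_Q ≈ 5.50

By the law of cosines, q² = p² + r² − 2·p·r·cos Q = 70.701, so q ≈ 8.4084.
Median from Q: ½√(2·p² + 2·r² − q²) ≈ 5.4954.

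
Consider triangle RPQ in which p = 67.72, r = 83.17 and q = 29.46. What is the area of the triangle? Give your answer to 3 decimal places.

Semiperimeter s = (83.17 + 67.72 + 29.46)/2 = 90.175.
Heron's formula: area = √(90.175·7.005·22.455·60.715) ≈ 928.01.

area ≈ 928.008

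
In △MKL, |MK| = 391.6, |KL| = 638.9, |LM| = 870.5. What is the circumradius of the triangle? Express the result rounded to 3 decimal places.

By the law of cosines, cos M = (|LM|² + |MK|² − |KL|²) / (2·|LM|·|MK|) ≈ 0.73767, so ∠M ≈ 42.47°.
Circumradius = |KL|/(2 sin M) ≈ 473.15.

473.149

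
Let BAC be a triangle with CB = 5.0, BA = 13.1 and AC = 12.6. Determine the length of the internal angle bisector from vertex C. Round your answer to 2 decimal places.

5.30

By the law of cosines, cos C = (AC² + CB² − BA²) / (2·AC·CB) ≈ 0.09643, so ∠C ≈ 84.47°.
The bisector from C has length 2·AC·CB·cos(∠C/2)/(AC+CB) ≈ 5.3007.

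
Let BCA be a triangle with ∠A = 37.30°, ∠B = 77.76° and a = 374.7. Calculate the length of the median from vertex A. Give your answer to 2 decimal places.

The third angle is ∠C = 180° − ∠A − ∠B = 64.94°.
Law of sines: b = a·sin B/sin A ≈ 604.27.
Law of sines: c = a·sin C/sin A ≈ 560.12.
Median from A: ½√(2·b² + 2·c² − a²) ≈ 551.67.

551.67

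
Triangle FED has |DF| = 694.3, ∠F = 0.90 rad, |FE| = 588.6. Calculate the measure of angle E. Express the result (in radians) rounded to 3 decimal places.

∠E ≈ 1.290 rad

By the law of cosines, |ED|² = |DF|² + |FE|² − 2·|DF|·|FE|·cos F = 3.2044e+05, so |ED| ≈ 566.08.
Law of cosines again: cos E = (|FE|² + |ED|² − |DF|²)/(2·|FE|·|ED|) ≈ 0.27738, so ∠E ≈ 1.290 rad.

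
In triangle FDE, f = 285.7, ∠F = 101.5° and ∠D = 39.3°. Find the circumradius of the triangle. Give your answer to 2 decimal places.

145.78

The third angle is ∠E = 180° − ∠F − ∠D = 39.20°.
Law of sines: d = f·sin D/sin F ≈ 184.66.
Law of sines: e = f·sin E/sin F ≈ 184.27.
Circumradius = f/(2 sin F) ≈ 145.78.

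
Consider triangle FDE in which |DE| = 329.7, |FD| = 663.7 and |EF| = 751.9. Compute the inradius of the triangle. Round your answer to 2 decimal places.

125.29

Semiperimeter s = (329.7 + 751.9 + 663.7)/2 = 872.65.
Heron's formula: area = √(872.65·542.95·120.75·208.95) ≈ 1.0934e+05.
Inradius = area/s = 1.0934e+05/872.65 ≈ 125.29.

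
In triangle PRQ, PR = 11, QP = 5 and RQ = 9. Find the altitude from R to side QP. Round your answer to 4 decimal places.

Semiperimeter s = (9 + 5 + 11)/2 = 12.5.
Heron's formula: area = √(12.5·3.5·7.5·1.5) ≈ 22.185.
The altitude from R has length 2·area/QP ≈ 8.8741.

8.8741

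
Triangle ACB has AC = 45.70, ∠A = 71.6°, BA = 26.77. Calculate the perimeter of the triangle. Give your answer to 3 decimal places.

perimeter ≈ 117.557

By the law of cosines, CB² = BA² + AC² − 2·BA·AC·cos A = 2032.8, so CB ≈ 45.087.
Semiperimeter s = (45.087+26.77+45.7)/2 = 58.778.
Perimeter = 45.087 + 26.77 + 45.7 = 117.56.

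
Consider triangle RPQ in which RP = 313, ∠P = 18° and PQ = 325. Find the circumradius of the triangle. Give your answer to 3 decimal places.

By the law of cosines, QR² = RP² + PQ² − 2·RP·PQ·cos P = 10102, so QR ≈ 100.51.
Area = ½·RP·PQ·sin P ≈ 15717.
Circumradius = QR/(2 sin P) ≈ 162.62.

162.623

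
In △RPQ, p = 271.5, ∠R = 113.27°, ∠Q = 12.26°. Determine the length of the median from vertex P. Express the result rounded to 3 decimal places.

m_P ≈ 176.197

The third angle is ∠P = 180° − ∠Q − ∠R = 54.47°.
Law of sines: r = p·sin R/sin P ≈ 306.48.
Law of sines: q = p·sin Q/sin P ≈ 70.843.
Median from P: ½√(2·q² + 2·r² − p²) ≈ 176.2.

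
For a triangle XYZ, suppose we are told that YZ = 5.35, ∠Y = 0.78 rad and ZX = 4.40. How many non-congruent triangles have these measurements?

YZ·sin Y = 5.35·sin(0.78 rad) ≈ 3.763.
Since YZ sin Y < ZX < YZ (3.763 < 4.40 < 5.35), two triangles exist.

2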